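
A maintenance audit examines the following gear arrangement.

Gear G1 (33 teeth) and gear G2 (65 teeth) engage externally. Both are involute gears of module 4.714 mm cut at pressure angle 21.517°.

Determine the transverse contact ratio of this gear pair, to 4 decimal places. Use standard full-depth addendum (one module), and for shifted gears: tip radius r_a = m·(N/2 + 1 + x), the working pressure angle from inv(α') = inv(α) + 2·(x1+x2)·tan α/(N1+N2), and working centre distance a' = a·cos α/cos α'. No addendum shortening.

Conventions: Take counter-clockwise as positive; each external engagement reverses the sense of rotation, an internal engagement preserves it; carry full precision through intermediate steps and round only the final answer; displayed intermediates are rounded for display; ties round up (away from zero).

1.6619

class = single-mesh tooth geometry [involute pair 33T × 65T, m = 4.714]
base radii: r_b1 = 72.360348, r_b2 = 142.527957
tip radii: r_a1 = 82.495000, r_a2 = 157.919000
no profile shift: α' = α, a' = a
action lengths: √(r_a1²−r_b1²) = 39.615718, √(r_a2²−r_b2²) = 68.001411
base pitch p_b = π·m·cos α = 13.777378
CR = (39.615718 + 68.001411 − 230.986000·sin 21.51700°)/13.777378 = 1.661907
contact ratio ≈ 1.6619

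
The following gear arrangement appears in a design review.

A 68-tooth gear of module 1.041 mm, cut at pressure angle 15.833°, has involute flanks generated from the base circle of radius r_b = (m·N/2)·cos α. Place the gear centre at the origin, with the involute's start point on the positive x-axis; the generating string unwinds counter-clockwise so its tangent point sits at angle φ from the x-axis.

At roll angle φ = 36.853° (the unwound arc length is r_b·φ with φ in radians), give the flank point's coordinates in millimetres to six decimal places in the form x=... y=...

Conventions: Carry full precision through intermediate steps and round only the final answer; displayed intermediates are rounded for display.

x=40.382967 y=2.897255

topology: single-mesh involute geometry — m = 1.041, N = 68
pitch radius r_p = m·N/2 = 1.041·68/2 = 35.394000
base radius r_b = r_p·cos α = 35.394000·cos 15.833° = 34.051187
roll angle φ = 36.853° = 0.64320619 rad
x = r_b·(cos φ + φ·sin φ) = 40.382967
y = r_b·(sin φ − φ·cos φ) = 2.897255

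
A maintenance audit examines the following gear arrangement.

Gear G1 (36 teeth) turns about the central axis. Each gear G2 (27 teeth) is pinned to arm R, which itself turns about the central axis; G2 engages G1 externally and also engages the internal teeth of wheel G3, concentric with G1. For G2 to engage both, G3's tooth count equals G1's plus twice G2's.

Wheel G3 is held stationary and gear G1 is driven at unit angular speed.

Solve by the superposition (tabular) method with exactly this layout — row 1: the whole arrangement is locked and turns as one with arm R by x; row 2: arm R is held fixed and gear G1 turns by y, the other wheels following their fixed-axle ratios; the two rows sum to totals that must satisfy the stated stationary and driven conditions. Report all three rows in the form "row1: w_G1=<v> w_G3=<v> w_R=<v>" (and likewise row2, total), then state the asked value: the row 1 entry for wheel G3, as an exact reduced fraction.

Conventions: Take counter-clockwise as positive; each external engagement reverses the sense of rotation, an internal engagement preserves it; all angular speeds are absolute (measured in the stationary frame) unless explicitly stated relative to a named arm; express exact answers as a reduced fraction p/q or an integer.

planetary set (36T centre, 27T on arm, 90T internal) — Willis relation
row 1 (train locked, turned with arm): all members turn x
superposition row 2 [arm held]: sun y, ring −(36/90)·y, arm 0
boundary: total ω_ring = x − (36/90)·y = 0 and total ω_sun = x + y = 1  ⇒  y = 5/7, x = 2/7
row 2 ring = −(36/90)·5/7 = -2/7
totals (row 1 + row 2): sun 2/7 + 5/7 = 1, ring 2/7 + (-2/7) = 0, arm 2/7 + 0 = 2/7
asked cell (row1, ring) = 2/7

row1: w_G1=2/7 w_G3=2/7 w_R=2/7
row2: w_G1=5/7 w_G3=-2/7 w_R=0
total: w_G1=1 w_G3=0 w_R=2/7
asked value: 2/7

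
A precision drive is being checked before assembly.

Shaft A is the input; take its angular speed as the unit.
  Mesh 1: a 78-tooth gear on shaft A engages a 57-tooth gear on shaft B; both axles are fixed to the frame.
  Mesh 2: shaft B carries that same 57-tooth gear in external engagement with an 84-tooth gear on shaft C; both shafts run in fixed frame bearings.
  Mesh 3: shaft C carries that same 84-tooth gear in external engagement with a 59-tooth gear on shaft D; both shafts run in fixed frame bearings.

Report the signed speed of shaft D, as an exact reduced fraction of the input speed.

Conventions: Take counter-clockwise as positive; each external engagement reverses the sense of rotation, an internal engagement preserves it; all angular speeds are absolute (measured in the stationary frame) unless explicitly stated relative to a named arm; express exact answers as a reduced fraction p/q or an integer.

3-mesh fixed-axis compound train (all bearings frame-fixed)
mesh 1 [78T→57T]: |ω|/ω_in = 1×78/57 = 26/19, sense flips to −
mesh 2 [57T→84T]: |ω|/ω_in = (26/19)×57/84 = 13/14, sense flips to +
mesh 3 [84T→59T]: |ω|/ω_in = (13/14)×84/59 = 78/59, sense flips to −
signed output speed (× input speed) = -78/59

-78/59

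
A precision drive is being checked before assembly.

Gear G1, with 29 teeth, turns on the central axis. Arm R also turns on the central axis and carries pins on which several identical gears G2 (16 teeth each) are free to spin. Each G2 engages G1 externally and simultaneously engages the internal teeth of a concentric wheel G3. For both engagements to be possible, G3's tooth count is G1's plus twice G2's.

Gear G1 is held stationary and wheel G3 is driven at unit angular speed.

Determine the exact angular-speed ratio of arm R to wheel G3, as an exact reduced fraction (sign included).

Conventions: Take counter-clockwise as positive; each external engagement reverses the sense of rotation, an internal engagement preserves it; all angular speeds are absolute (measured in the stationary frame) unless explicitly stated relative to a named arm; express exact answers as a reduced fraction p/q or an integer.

recognized (axles ride arm R): planetary set, 29/16/61 teeth
ring teeth: 29 + 2·16 = 61
29(ω_sun−ω_arm) = −61(ω_ring−ω_arm),  ω_sun = 0, ω_ring = 1
29(0−ω_arm) = −61(1−ω_arm)  ⇒  90·ω_arm = 61  ⇒  ω_arm = 61/90
ω_out/ω_in = 61/90

61/90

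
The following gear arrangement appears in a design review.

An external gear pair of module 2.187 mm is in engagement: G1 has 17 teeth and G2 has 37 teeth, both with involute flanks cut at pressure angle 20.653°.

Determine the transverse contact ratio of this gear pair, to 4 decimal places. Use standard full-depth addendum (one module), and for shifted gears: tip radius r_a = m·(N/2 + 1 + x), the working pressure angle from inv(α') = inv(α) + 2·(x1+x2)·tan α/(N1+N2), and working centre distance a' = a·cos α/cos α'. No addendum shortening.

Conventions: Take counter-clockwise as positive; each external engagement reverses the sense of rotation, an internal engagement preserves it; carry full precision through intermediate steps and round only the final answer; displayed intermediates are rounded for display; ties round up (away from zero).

1.5812

single-mesh involute tooth geometry (17T engaging 37T at module 2.187)
base radii: r_b1 = 17.394821, r_b2 = 37.859317
tip radii: r_a1 = 20.776500, r_a2 = 42.646500
no profile shift: α' = α, a' = a
action lengths: √(r_a1²−r_b1²) = 11.361477, √(r_a2²−r_b2²) = 19.631508
base pitch p_b = π·m·cos α = 6.429111
CR = (11.361477 + 19.631508 − 59.049000·sin 20.65300°)/6.429111 = 1.581240
contact ratio ≈ 1.5812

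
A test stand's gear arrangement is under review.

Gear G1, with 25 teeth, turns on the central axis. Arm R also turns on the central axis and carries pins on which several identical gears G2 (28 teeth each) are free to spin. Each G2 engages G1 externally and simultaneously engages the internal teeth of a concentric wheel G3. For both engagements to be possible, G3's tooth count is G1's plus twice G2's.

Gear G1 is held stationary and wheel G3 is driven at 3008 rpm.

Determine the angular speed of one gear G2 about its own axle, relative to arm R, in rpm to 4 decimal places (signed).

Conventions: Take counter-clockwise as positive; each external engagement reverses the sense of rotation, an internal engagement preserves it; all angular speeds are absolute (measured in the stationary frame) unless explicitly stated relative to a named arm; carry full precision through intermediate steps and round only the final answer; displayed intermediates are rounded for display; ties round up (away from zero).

+2052.2911 rpm

class = planetary set [G3 = 25+2·28 = 81; Willis about the carrier]
normalise by the input: solve with ω_ring = 1, then scale by 3008 rpm
ring teeth: 25 + 2·28 = 81
25(ω_sun−ω_arm) = −81(ω_ring−ω_arm),  ω_sun = 0, ω_ring = 1
25(0−ω_arm) = −81(1−ω_arm)  ⇒  106·ω_arm = 81  ⇒  ω_arm = 81/106
sun–planet mesh: 25·(0−81/106) = −28·(ω_p−ω_arm)  ⇒  ω_p−ω_arm = 2025/2968
scale: ω_p−ω_arm = 2025/2968 × 3008 rpm = +2052.2911 rpm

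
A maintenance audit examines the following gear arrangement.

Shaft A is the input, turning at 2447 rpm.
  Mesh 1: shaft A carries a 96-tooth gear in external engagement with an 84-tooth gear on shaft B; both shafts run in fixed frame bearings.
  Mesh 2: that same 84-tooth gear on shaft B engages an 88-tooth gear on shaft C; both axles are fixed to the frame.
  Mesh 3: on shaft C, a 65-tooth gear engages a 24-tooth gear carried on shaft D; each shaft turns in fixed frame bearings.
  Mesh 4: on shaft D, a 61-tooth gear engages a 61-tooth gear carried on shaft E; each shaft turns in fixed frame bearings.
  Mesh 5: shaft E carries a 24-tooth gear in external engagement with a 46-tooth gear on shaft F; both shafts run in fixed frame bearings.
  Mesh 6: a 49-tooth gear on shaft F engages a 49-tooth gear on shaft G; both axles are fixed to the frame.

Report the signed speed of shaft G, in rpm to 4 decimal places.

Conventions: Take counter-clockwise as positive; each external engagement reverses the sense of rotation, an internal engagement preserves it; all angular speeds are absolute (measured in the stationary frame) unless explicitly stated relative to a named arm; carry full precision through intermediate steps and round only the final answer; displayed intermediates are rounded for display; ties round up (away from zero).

topology: fixed-axis compound train — 6 meshes, A→G
mesh 1 [96T→84T]: ω = 2447.0000×96/84 = 2796.5714 rpm, sense flips to −
mesh 2 [84T→88T]: ω = 2796.5714×84/88 = 2669.4545 rpm, sense flips to +
mesh 3 [65T→24T]: ω = 2669.4545×65/24 = 7229.7727 rpm, sense flips to −
mesh 4 [61T→61T]: ω = 7229.7727×61/61 = 7229.7727 rpm, sense flips to +
mesh 5 [24T→46T]: ω = 7229.7727×24/46 = 3772.0553 rpm, sense flips to −
mesh 6 [49T→49T]: ω = 3772.0553×49/49 = 3772.0553 rpm, sense flips to +
signed output speed = +3772.0553 rpm

+3772.0553 rpm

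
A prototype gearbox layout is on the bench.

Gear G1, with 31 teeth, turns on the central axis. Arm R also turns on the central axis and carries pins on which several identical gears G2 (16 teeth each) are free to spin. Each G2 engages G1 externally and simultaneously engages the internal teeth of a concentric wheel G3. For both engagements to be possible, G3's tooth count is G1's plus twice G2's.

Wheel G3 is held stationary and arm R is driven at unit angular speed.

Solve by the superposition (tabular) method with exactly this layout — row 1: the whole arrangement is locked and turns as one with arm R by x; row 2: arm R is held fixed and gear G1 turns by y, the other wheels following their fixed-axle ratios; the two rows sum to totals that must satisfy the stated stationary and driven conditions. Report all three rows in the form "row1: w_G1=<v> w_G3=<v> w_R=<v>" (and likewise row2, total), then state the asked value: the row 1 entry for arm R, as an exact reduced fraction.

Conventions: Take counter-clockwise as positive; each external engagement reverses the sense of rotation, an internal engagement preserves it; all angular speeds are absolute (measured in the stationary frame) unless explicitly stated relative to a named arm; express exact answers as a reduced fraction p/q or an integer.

row1: w_G1=1 w_G3=1 w_R=1
row2: w_G1=63/31 w_G3=-1 w_R=0
total: w_G1=94/31 w_G3=0 w_R=1
asked value: 1

topology: planetary set — G1 31T / G2 16T / G3 63T, arm = carrier (Willis)
row 1 — lock + rotate with arm: ω_sun = ω_ring = ω_arm = x
row 2 — arm fixed, fixed-axis ratios: sun y, ring −(31/63)·y, arm 0
boundary: total ω_ring = x − (31/63)·y = 0 and total ω_arm = x = 1  ⇒  y = 63/31, x = 1
row 2 ring = −(31/63)·63/31 = -1
totals (row 1 + row 2): sun 1 + 63/31 = 94/31, ring 1 + (-1) = 0, arm 1 + 0 = 1
asked cell (row1, arm) = 1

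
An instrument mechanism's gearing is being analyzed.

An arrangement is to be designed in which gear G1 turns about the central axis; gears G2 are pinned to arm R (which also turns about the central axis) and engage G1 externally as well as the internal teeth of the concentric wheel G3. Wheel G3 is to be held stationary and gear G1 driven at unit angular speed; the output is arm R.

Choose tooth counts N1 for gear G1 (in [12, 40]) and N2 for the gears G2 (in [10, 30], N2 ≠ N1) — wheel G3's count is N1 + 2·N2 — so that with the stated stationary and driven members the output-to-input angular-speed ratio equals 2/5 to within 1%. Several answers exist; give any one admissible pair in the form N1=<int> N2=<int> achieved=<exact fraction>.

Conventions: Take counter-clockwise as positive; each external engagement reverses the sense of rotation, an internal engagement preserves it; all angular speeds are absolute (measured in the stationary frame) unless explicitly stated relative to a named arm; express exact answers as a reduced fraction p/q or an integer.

N1=40 N2=10 achieved=2/5

topology: planetary set — design target 2/5, arm = carrier (Willis)
Willis with ω_ring = 0: ω_arm/ω_sun = N1/(N1+N3); set equal to 2/5  ⇒  N3/N1 = 1/(2/5) − 1 = 3/2
N3 = N1 + 2·N2  ⇒  N2/N1 = (N3/N1 − 1)/2 = (3/2 − 1)/2 = 1/4
smallest multiple with N1 ≥ 12 and N2 ≥ 10: k = 10  ⇒  N1 = 10·4 = 40, N2 = 10·1 = 10 (N1 ≤ 40, N2 ≤ 30, N2 ≠ N1 ✓), N3 = 40 + 2·10 = 60
check: N1/(N1+N3) with N1 = 40, N3 = 60 gives 2/5; |achieved − target| = 0 ≤ 1/250 ✓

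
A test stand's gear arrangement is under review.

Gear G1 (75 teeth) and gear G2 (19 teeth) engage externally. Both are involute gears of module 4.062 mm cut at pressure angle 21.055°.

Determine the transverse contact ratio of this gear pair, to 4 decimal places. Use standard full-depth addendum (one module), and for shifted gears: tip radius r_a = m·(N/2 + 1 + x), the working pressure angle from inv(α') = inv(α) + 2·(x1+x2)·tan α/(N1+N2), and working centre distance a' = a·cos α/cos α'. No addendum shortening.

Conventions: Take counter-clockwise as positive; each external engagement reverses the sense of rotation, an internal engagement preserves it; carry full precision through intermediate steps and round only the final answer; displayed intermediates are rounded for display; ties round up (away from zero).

1.6329

recognized (one external pair, fixed centres): single-mesh tooth geometry, m = 4.062, N1 = 75, N2 = 19
base radii: r_b1 = 142.155172, r_b2 = 36.012644
tip radii: r_a1 = 156.387000, r_a2 = 42.651000
no profile shift: α' = α, a' = a
action lengths: √(r_a1²−r_b1²) = 65.182827, √(r_a2²−r_b2²) = 22.851637
base pitch p_b = π·m·cos α = 11.909164
CR = (65.182827 + 22.851637 − 190.914000·sin 21.05500°)/11.909164 = 1.632856
contact ratio ≈ 1.6329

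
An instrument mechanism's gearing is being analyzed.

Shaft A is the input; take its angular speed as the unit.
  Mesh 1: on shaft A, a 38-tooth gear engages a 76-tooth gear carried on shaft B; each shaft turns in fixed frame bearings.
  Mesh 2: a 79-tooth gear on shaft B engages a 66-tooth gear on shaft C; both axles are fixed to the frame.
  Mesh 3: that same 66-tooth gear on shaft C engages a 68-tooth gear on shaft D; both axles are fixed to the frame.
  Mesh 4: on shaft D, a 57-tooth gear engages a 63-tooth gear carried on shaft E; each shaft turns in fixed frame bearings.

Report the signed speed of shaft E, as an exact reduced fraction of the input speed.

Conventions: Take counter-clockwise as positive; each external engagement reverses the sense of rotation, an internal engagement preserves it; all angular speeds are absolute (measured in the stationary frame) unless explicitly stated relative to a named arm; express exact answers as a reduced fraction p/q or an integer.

1501/2856

4-mesh fixed-axis compound train (all bearings frame-fixed)
mesh 1 [38T→76T]: |ω|/ω_in = 1×38/76 = 1/2, sense flips to −
mesh 2 [79T→66T]: |ω|/ω_in = (1/2)×79/66 = 79/132, sense flips to +
mesh 3 [66T→68T]: |ω|/ω_in = (79/132)×66/68 = 79/136, sense flips to −
mesh 4 [57T→63T]: |ω|/ω_in = (79/136)×57/63 = 1501/2856, sense flips to +
signed output speed (× input speed) = 1501/2856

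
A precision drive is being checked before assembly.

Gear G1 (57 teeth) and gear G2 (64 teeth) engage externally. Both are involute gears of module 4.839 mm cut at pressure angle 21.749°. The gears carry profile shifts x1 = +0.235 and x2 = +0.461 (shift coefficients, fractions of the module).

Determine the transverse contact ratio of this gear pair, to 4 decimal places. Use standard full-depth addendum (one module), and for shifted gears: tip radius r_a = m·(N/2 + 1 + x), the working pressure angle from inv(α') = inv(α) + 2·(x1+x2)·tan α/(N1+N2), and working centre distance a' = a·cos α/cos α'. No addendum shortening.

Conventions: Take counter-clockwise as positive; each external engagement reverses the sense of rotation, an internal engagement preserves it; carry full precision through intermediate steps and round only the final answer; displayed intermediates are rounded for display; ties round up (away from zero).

class = single-mesh tooth geometry [involute pair 57T × 64T, m = 4.839]
base radii: r_b1 = 128.094411, r_b2 = 143.825303
tip radii: r_a1 = 143.887665, r_a2 = 161.917779
inv(α') = inv(21.749°) + 2·(+0.235+0.461)·tan α/(57+64) = 0.02393711  ⇒  α' = 23.27860°
a' = a·cos α / cos α' = 292.7595·cos 21.749°/cos 23.27860° = 296.017271
action lengths: √(r_a1²−r_b1²) = 65.539928, √(r_a2²−r_b2²) = 74.375059
base pitch p_b = π·m·cos α = 14.120016
CR = (65.539928 + 74.375059 − 296.017271·sin 23.27860°)/14.120016 = 1.623813
contact ratio ≈ 1.6238

1.6238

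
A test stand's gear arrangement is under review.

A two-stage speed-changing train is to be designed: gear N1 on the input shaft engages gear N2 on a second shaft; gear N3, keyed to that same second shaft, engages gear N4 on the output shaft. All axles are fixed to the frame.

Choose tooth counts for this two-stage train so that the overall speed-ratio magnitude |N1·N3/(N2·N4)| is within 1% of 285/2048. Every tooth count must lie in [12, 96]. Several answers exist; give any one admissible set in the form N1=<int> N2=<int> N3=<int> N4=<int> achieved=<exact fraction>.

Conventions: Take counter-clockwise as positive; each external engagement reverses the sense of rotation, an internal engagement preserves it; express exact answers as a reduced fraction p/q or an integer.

N1=15 N2=32 N3=19 N4=64 achieved=285/2048

topology: fixed-axis compound train — 2 stages, target 285/2048
target = 285/2048 in lowest terms: an exact hit needs N1·N3 = k·285 and N2·N4 = k·2048 for one integer k, every count in [12, 96]; additionally prefer no 1:1 stage (N1 ≠ N2, N3 ≠ N4)
k = 1: N1·N3 = 285 = 15·19, N2·N4 = 2048 = 32·64
achieved = 15·19/(32·64) = 285/2048; |achieved − target| = 0 ≤ 57/40960 ✓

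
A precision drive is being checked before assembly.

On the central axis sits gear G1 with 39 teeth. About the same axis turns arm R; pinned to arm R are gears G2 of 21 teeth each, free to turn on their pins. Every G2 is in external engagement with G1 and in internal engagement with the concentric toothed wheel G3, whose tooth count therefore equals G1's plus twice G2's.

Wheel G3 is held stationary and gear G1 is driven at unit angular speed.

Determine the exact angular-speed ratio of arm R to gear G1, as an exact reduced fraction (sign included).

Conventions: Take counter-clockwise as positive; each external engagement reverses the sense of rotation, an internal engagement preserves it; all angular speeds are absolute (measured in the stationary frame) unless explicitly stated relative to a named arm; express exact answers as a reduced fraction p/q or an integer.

topology: planetary set — G1 39T / G2 21T / G3 81T, arm = carrier (Willis)
ring teeth: 39 + 2·21 = 81
39(ω_sun−ω_arm) = −81(ω_ring−ω_arm),  ω_ring = 0, ω_sun = 1
39(1−ω_arm) = −81(0−ω_arm)  ⇒  120·ω_arm = 39  ⇒  ω_arm = 13/40
ω_out/ω_in = 13/40

13/40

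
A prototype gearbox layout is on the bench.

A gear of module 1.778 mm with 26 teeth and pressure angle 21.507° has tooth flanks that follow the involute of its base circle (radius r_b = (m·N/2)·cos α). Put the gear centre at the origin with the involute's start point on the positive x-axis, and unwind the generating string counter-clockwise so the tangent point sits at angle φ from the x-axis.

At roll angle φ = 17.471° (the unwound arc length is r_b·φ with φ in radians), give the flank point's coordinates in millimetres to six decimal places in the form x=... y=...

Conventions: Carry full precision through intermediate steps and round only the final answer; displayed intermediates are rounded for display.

class = single-mesh tooth geometry [base-circle involute, m = 1.778, 26T]
pitch radius r_p = m·N/2 = 1.778·26/2 = 23.114000
base radius r_b = r_p·cos α = 23.114000·cos 21.507° = 21.504637
roll angle φ = 17.471° = 0.30492647 rad
x = r_b·(cos φ + φ·sin φ) = 22.481269
y = r_b·(sin φ − φ·cos φ) = 0.201351

x=22.481269 y=0.201351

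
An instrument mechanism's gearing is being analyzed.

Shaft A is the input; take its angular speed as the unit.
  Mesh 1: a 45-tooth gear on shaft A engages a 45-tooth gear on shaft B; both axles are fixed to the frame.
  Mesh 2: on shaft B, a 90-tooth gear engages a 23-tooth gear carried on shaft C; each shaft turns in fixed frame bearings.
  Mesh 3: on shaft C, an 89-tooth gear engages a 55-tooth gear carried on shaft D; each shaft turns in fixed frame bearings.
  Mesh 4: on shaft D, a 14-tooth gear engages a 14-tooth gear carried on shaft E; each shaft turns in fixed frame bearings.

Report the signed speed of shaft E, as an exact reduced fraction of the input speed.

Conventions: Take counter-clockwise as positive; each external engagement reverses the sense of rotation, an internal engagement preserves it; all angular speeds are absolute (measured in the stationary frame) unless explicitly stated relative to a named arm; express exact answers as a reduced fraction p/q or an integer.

4-mesh fixed-axis compound train (all bearings frame-fixed)
mesh 1 [45T→45T]: |ω|/ω_in = 1×45/45 = 1, sense flips to −
mesh 2 [90T→23T]: |ω|/ω_in = 1×90/23 = 90/23, sense flips to +
mesh 3 [89T→55T]: |ω|/ω_in = (90/23)×89/55 = 1602/253, sense flips to −
mesh 4 [14T→14T]: |ω|/ω_in = (1602/253)×14/14 = 1602/253, sense flips to +
signed output speed (× input speed) = 1602/253

1602/253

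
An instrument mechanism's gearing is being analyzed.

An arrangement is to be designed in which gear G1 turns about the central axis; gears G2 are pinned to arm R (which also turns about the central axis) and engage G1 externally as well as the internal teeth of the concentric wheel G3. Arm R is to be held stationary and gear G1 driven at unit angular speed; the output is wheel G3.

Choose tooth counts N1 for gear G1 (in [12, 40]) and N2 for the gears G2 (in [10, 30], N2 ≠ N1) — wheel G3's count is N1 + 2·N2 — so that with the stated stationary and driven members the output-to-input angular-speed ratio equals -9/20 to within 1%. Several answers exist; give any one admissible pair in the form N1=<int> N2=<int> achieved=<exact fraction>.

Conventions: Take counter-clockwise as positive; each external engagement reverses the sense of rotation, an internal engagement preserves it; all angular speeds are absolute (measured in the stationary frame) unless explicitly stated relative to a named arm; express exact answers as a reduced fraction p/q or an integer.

design class (target -9/20): planetary set
Willis with ω_arm = 0: ω_ring/ω_sun = −N1/N3; set equal to -9/20  ⇒  N3/N1 = −1/(-9/20) = 20/9
N3 = N1 + 2·N2  ⇒  N2/N1 = (N3/N1 − 1)/2 = (20/9 − 1)/2 = 11/18
smallest multiple with N1 ≥ 12 and N2 ≥ 10: k = 1  ⇒  N1 = 1·18 = 18, N2 = 1·11 = 11 (N1 ≤ 40, N2 ≤ 30, N2 ≠ N1 ✓), N3 = 18 + 2·11 = 40
check: −N1/N3 with N1 = 18, N3 = 40 gives -9/20; |achieved − target| = 0 ≤ 9/2000 ✓

N1=18 N2=11 achieved=-9/20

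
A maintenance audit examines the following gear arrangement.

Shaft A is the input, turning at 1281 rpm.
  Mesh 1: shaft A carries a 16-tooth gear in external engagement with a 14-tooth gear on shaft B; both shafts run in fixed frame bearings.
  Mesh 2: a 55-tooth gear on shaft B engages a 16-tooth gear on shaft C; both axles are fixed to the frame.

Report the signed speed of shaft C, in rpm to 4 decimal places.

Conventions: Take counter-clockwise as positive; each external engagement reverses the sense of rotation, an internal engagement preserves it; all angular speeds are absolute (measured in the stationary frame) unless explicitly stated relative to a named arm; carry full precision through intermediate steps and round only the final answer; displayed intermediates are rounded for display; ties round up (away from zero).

class = fixed-axis compound train [2 meshes; 2 ratios multiply, 2 sense flips]
mesh 1 [16T→14T]: ω = 1281.0000×16/14 = 1464.0000 rpm, sense flips to −
mesh 2 [55T→16T]: ω = 1464.0000×55/16 = 5032.5000 rpm, sense flips to +
signed output speed = +5032.5000 rpm

+5032.5000 rpm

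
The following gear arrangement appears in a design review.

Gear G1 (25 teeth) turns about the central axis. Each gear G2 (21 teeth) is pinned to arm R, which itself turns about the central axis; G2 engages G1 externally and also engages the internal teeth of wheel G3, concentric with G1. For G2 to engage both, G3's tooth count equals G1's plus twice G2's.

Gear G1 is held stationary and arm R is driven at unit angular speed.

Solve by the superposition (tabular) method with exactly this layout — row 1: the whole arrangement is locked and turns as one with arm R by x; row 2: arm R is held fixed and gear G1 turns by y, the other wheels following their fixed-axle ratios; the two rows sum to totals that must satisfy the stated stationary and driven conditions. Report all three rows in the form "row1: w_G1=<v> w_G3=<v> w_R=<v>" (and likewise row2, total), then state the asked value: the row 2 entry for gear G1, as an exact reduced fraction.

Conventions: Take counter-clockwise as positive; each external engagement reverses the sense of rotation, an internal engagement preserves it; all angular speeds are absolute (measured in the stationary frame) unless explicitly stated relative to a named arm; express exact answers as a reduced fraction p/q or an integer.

row1: w_G1=1 w_G3=1 w_R=1
row2: w_G1=-1 w_G3=25/67 w_R=0
total: w_G1=0 w_G3=92/67 w_R=1
asked value: -1

planetary set (25T centre, 21T on arm, 67T internal) — Willis relation
row 1: whole set turns with the arm by x
row 2 — arm fixed, fixed-axis ratios: sun y, ring −(25/67)·y, arm 0
boundary: total ω_sun = x + y = 0 and total ω_arm = x = 1  ⇒  y = -1, x = 1
row 2 ring = −(25/67)·(-1) = 25/67
totals (row 1 + row 2): sun 1 + (-1) = 0, ring 1 + 25/67 = 92/67, arm 1 + 0 = 1
asked cell (row2, sun) = -1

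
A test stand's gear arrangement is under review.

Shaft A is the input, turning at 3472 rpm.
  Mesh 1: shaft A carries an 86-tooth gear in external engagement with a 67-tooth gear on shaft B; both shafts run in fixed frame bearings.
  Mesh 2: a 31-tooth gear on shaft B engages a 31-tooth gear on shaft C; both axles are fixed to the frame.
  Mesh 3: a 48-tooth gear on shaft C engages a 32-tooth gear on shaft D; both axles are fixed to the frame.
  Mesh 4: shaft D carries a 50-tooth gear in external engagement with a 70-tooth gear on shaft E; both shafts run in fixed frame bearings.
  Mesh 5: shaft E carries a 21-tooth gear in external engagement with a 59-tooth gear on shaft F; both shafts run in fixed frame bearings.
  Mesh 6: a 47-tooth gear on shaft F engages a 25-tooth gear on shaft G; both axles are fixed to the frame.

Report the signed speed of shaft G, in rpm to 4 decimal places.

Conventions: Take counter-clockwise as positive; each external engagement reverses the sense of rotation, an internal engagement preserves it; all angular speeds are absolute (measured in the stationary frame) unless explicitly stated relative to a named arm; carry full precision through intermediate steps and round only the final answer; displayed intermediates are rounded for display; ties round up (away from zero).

topology: fixed-axis compound train — 6 meshes, A→G
mesh 1 [86T→67T]: ω = 3472.0000×86/67 = 4456.5970 rpm, sense flips to −
mesh 2 [31T→31T]: ω = 4456.5970×31/31 = 4456.5970 rpm, sense flips to +
mesh 3 [48T→32T]: ω = 4456.5970×48/32 = 6684.8955 rpm, sense flips to −
mesh 4 [50T→70T]: ω = 6684.8955×50/70 = 4774.9254 rpm, sense flips to +
mesh 5 [21T→59T]: ω = 4774.9254×21/59 = 1699.5497 rpm, sense flips to −
mesh 6 [47T→25T]: ω = 1699.5497×47/25 = 3195.1535 rpm, sense flips to +
signed output speed = +3195.1535 rpm

+3195.1535 rpm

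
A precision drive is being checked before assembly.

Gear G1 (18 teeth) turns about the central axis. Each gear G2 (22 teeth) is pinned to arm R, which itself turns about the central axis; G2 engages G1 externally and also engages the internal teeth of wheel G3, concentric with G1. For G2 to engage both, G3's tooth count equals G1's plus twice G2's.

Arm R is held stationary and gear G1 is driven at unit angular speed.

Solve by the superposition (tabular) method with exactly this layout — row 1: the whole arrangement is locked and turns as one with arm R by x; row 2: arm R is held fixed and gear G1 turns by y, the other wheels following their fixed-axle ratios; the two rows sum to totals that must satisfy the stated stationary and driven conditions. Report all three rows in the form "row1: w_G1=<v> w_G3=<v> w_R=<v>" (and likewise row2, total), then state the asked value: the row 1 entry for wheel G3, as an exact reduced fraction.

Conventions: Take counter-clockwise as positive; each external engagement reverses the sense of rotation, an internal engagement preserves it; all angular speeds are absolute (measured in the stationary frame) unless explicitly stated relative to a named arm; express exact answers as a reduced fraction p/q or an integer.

recognized (axles ride arm R): planetary set, 18/22/62 teeth
row 1 (train locked, turned with arm): all members turn x
row 2: sun turns y, ring = −(18/62)·y, arm 0
boundary: total ω_arm = x = 0 and total ω_sun = x + y = 1  ⇒  y = 1, x = 0
row 2 ring = −(18/62)·1 = -9/31
totals (row 1 + row 2): sun 0 + 1 = 1, ring 0 + (-9/31) = -9/31, arm 0 + 0 = 0
asked cell (row1, ring) = 0

row1: w_G1=0 w_G3=0 w_R=0
row2: w_G1=1 w_G3=-9/31 w_R=0
total: w_G1=1 w_G3=-9/31 w_R=0
asked value: 0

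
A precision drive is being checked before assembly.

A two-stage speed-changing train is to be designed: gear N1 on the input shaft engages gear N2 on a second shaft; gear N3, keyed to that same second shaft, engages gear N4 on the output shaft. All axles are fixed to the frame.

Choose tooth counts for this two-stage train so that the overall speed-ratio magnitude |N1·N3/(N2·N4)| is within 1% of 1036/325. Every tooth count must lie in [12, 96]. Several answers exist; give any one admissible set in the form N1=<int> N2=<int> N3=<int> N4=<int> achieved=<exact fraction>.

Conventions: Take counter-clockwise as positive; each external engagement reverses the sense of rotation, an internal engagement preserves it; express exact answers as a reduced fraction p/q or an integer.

2-stage fixed-axis compound train for ratio 1036/325
target = 1036/325 in lowest terms: an exact hit needs N1·N3 = k·1036 and N2·N4 = k·325 for one integer k, every count in [12, 96]; additionally prefer no 1:1 stage (N1 ≠ N2, N3 ≠ N4)
k = 1: N1·N3 = 1036 = 14·74, N2·N4 = 325 = 13·25
achieved = 14·74/(13·25) = 1036/325; |achieved − target| = 0 ≤ 259/8125 ✓

N1=14 N2=13 N3=74 N4=25 achieved=1036/325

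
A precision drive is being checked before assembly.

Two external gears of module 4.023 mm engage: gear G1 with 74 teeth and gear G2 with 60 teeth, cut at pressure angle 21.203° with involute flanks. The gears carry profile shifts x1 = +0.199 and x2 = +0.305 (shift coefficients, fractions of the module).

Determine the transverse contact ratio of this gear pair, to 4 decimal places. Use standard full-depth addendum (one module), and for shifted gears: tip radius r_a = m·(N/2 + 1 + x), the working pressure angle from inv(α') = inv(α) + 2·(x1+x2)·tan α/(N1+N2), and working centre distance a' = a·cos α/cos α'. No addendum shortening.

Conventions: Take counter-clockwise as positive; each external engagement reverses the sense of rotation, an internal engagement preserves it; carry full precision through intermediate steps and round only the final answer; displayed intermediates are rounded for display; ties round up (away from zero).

1.6759

single-mesh involute tooth geometry (74T engaging 60T at module 4.023)
base radii: r_b1 = 138.774512, r_b2 = 112.519874
tip radii: r_a1 = 153.674577, r_a2 = 125.940015
inv(α') = inv(21.203°) + 2·(+0.199+0.305)·tan α/(74+60) = 0.02079071  ⇒  α' = 22.25536°
a' = a·cos α / cos α' = 269.5410·cos 21.203°/cos 22.25536° = 271.521351
action lengths: √(r_a1²−r_b1²) = 66.011443, √(r_a2²−r_b2²) = 56.570003
base pitch p_b = π·m·cos α = 11.783054
CR = (66.011443 + 56.570003 − 271.521351·sin 22.25536°)/11.783054 = 1.675860
contact ratio ≈ 1.6759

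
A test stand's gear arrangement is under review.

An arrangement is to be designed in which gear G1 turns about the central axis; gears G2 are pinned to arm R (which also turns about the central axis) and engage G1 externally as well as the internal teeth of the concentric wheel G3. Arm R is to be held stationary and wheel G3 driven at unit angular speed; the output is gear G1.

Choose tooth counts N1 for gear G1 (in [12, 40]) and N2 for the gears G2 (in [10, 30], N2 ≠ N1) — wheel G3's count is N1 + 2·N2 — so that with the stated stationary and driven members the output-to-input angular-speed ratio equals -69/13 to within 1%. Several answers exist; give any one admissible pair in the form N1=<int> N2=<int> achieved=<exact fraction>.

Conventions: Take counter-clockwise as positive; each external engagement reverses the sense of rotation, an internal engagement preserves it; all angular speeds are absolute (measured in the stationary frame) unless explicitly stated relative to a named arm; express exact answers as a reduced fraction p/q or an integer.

planetary set to be sized for -69/13 (Willis relation)
Willis with ω_arm = 0: ω_sun/ω_ring = −N3/N1; set equal to -69/13  ⇒  N3/N1 = −(-69/13) = 69/13
N3 = N1 + 2·N2  ⇒  N2/N1 = (N3/N1 − 1)/2 = (69/13 − 1)/2 = 28/13
smallest multiple with N1 ≥ 12 and N2 ≥ 10: k = 1  ⇒  N1 = 1·13 = 13, N2 = 1·28 = 28 (N1 ≤ 40, N2 ≤ 30, N2 ≠ N1 ✓), N3 = 13 + 2·28 = 69
check: −N3/N1 with N1 = 13, N3 = 69 gives -69/13; |achieved − target| = 0 ≤ 69/1300 ✓

N1=13 N2=28 achieved=-69/13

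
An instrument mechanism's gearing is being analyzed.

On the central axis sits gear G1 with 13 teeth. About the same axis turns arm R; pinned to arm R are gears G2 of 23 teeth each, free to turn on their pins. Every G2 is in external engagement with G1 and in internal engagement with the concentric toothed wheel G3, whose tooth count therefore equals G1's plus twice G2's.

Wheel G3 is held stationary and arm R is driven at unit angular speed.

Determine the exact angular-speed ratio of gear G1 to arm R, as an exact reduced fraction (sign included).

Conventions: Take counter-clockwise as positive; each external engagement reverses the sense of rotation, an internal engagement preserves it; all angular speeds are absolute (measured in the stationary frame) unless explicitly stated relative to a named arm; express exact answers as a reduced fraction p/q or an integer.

72/13

planetary set (13T centre, 23T on arm, 59T internal) — Willis relation
ring teeth: 13 + 2·23 = 59
13(ω_sun−ω_arm) = −59(ω_ring−ω_arm),  ω_ring = 0, ω_arm = 1
ω_sun = 1 − (59/13)(0−1) = 72/13
ω_out/ω_in = 72/13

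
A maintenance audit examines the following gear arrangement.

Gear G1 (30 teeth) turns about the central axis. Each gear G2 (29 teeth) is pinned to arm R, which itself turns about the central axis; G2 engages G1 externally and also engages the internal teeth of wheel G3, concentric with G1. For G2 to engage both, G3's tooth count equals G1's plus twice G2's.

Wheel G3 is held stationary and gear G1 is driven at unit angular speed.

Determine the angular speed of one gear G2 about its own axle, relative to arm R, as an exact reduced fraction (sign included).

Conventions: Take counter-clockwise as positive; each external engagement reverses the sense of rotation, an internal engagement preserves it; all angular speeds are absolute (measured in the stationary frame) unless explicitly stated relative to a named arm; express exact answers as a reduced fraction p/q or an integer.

-1320/1711

class = planetary set [G3 = 30+2·29 = 88; Willis about the carrier]
ring teeth: 30 + 2·29 = 88
30(ω_sun−ω_arm) = −88(ω_ring−ω_arm),  ω_ring = 0, ω_sun = 1
30(1−ω_arm) = −88(0−ω_arm)  ⇒  118·ω_arm = 30  ⇒  ω_arm = 15/59
sun–planet mesh: 30·(1−15/59) = −29·(ω_p−ω_arm)  ⇒  ω_p−ω_arm = -1320/1711
exact speed ratio = -1320/1711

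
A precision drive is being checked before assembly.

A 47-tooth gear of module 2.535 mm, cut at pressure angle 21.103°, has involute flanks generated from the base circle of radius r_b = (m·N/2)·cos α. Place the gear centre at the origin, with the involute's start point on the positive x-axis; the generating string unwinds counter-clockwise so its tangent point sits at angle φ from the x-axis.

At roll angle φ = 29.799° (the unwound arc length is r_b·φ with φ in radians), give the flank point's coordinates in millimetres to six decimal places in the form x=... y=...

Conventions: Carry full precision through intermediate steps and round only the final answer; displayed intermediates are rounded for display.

x=62.593200 y=2.536412

recognized (one wheel, involute flank): single-mesh tooth geometry, m = 2.535, N = 47
pitch radius r_p = m·N/2 = 2.535·47/2 = 59.572500
base radius r_b = r_p·cos α = 59.572500·cos 21.103° = 55.577251
roll angle φ = 29.799° = 0.52009066 rad
x = r_b·(cos φ + φ·sin φ) = 62.593200
y = r_b·(sin φ − φ·cos φ) = 2.536412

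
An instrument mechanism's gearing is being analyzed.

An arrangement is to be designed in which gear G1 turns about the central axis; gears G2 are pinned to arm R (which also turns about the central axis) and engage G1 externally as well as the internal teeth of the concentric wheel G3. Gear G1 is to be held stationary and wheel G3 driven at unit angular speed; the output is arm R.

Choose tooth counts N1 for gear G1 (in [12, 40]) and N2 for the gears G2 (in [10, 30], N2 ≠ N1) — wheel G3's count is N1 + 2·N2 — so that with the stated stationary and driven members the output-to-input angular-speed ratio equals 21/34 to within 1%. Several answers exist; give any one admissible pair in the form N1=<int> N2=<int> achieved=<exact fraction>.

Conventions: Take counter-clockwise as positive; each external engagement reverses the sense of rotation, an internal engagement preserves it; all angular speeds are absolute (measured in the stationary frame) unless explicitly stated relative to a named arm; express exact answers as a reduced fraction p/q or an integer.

N1=39 N2=12 achieved=21/34

planetary set to be sized for 21/34 (Willis relation)
Willis with ω_sun = 0: ω_arm/ω_ring = N3/(N1+N3); set equal to 21/34  ⇒  N3/N1 = (21/34)/(1 − 21/34) = 21/13
N3 = N1 + 2·N2  ⇒  N2/N1 = (N3/N1 − 1)/2 = (21/13 − 1)/2 = 4/13
smallest multiple with N1 ≥ 12 and N2 ≥ 10: k = 3  ⇒  N1 = 3·13 = 39, N2 = 3·4 = 12 (N1 ≤ 40, N2 ≤ 30, N2 ≠ N1 ✓), N3 = 39 + 2·12 = 63
check: N3/(N1+N3) with N1 = 39, N3 = 63 gives 21/34; |achieved − target| = 0 ≤ 21/3400 ✓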